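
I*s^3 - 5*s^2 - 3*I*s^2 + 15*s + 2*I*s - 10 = (s - 2)*(s + 5*I)*(I*s - I)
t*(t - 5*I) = t^2 - 5*I*t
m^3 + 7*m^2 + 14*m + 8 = (m + 1)*(m + 2)*(m + 4)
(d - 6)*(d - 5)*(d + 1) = d^3 - 10*d^2 + 19*d + 30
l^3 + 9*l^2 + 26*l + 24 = (l + 2)*(l + 3)*(l + 4)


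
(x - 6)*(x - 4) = x^2 - 10*x + 24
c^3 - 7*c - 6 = (c - 3)*(c + 1)*(c + 2)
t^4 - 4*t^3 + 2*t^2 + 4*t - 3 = (t - 3)*(t - 1)^2*(t + 1)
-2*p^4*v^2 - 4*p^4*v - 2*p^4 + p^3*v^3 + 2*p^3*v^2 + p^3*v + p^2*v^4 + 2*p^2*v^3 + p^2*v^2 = (-p + v)*(2*p + v)*(p*v + p)^2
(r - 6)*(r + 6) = r^2 - 36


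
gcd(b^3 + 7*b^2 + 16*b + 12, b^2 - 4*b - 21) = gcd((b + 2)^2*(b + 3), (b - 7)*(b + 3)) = b + 3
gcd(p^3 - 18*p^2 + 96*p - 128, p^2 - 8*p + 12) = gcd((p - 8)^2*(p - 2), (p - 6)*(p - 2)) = p - 2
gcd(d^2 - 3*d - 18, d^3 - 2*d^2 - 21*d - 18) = d^2 - 3*d - 18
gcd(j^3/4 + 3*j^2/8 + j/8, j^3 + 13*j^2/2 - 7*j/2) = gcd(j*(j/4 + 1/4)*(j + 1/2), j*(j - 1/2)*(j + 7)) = j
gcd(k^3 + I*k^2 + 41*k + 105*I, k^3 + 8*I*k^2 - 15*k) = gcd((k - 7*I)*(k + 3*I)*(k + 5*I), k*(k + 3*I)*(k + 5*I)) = k^2 + 8*I*k - 15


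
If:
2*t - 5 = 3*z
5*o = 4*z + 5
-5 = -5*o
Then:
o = 1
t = 5/2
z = 0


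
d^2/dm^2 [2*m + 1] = 0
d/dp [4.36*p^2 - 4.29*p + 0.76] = 8.72*p - 4.29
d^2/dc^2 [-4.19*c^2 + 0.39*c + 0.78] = -8.38000000000000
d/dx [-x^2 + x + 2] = 1 - 2*x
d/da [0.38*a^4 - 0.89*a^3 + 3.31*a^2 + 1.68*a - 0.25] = 1.52*a^3 - 2.67*a^2 + 6.62*a + 1.68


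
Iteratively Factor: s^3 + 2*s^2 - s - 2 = (s + 1)*(s^2 + s - 2) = (s + 1)*(s + 2)*(s - 1)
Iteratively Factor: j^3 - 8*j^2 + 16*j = (j - 4)*(j^2 - 4*j) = j*(j - 4)*(j - 4)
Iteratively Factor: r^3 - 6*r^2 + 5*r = (r)*(r^2 - 6*r + 5) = r*(r - 5)*(r - 1)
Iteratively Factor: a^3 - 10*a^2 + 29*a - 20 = (a - 1)*(a^2 - 9*a + 20) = (a - 4)*(a - 1)*(a - 5)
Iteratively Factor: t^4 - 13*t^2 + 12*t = (t - 1)*(t^3 + t^2 - 12*t) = (t - 1)*(t + 4)*(t^2 - 3*t) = t*(t - 1)*(t + 4)*(t - 3)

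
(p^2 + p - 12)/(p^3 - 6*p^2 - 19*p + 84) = 1/(p - 7)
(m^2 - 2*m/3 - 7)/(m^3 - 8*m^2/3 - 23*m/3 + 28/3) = (m - 3)/(m^2 - 5*m + 4)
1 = 1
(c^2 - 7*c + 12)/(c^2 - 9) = (c - 4)/(c + 3)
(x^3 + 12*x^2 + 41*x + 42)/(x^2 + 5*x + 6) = x + 7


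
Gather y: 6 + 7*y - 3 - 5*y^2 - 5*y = -5*y^2 + 2*y + 3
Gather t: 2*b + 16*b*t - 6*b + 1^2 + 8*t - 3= -4*b + t*(16*b + 8) - 2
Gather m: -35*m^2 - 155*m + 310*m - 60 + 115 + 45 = -35*m^2 + 155*m + 100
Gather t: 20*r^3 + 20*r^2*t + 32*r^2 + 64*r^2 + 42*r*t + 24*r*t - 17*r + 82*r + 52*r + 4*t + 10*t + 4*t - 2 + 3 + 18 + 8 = 20*r^3 + 96*r^2 + 117*r + t*(20*r^2 + 66*r + 18) + 27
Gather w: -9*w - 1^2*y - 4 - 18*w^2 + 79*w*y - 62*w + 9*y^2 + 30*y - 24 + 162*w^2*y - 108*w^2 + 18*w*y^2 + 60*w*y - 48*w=w^2*(162*y - 126) + w*(18*y^2 + 139*y - 119) + 9*y^2 + 29*y - 28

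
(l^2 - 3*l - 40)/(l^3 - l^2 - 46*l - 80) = 1/(l + 2)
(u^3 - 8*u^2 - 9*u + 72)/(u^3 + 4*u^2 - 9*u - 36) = (u - 8)/(u + 4)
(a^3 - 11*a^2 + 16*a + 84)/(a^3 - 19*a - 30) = (a^2 - 13*a + 42)/(a^2 - 2*a - 15)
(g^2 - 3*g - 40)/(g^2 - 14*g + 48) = (g + 5)/(g - 6)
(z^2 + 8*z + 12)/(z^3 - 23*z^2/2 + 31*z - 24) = 2*(z^2 + 8*z + 12)/(2*z^3 - 23*z^2 + 62*z - 48)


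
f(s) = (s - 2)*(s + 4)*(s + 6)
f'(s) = (s - 2)*(s + 4) + (s - 2)*(s + 6) + (s + 4)*(s + 6)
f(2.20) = 10.17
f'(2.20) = 53.72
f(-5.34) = 6.49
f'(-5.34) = 4.11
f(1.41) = -23.65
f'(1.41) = 32.52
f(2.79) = 47.15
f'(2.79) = 71.99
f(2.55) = 30.80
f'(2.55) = 64.31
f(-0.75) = -46.92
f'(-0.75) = -6.31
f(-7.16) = -33.58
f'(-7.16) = 43.24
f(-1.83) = -34.66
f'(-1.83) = -15.23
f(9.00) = 1365.00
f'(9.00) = 391.00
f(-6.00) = 0.00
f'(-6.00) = 16.00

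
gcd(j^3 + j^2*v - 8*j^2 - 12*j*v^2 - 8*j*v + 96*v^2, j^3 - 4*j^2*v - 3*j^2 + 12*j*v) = 1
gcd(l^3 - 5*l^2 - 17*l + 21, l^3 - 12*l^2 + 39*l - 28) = l^2 - 8*l + 7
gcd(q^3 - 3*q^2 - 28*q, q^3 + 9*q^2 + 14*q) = q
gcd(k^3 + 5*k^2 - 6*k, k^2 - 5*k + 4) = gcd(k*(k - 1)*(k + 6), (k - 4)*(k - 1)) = k - 1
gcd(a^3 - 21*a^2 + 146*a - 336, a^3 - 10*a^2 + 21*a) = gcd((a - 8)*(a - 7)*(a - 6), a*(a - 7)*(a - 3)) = a - 7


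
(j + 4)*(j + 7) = j^2 + 11*j + 28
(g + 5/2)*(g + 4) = g^2 + 13*g/2 + 10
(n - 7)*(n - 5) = n^2 - 12*n + 35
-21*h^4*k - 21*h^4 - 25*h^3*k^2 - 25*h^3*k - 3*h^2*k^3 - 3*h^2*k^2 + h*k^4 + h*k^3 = (-7*h + k)*(h + k)*(3*h + k)*(h*k + h)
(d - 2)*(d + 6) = d^2 + 4*d - 12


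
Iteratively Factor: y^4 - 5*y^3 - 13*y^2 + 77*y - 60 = (y - 3)*(y^3 - 2*y^2 - 19*y + 20) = (y - 5)*(y - 3)*(y^2 + 3*y - 4) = (y - 5)*(y - 3)*(y + 4)*(y - 1)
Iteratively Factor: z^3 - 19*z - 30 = (z - 5)*(z^2 + 5*z + 6) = (z - 5)*(z + 2)*(z + 3)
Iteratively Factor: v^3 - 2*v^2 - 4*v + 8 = (v + 2)*(v^2 - 4*v + 4) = (v - 2)*(v + 2)*(v - 2)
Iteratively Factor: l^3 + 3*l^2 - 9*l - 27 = (l - 3)*(l^2 + 6*l + 9) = (l - 3)*(l + 3)*(l + 3)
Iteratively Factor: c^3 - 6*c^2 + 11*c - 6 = (c - 1)*(c^2 - 5*c + 6) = (c - 2)*(c - 1)*(c - 3)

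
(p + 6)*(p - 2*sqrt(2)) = p^2 - 2*sqrt(2)*p + 6*p - 12*sqrt(2)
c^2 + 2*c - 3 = (c - 1)*(c + 3)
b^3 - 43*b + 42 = (b - 6)*(b - 1)*(b + 7)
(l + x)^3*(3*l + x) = 3*l^4 + 10*l^3*x + 12*l^2*x^2 + 6*l*x^3 + x^4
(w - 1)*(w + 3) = w^2 + 2*w - 3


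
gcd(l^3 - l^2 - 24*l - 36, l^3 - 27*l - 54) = l^2 - 3*l - 18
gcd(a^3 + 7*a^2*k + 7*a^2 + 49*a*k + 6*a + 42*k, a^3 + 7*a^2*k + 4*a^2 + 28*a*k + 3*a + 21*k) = a^2 + 7*a*k + a + 7*k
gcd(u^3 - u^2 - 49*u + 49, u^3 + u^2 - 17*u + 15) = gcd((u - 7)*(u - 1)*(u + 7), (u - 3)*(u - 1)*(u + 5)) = u - 1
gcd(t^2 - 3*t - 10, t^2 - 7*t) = 1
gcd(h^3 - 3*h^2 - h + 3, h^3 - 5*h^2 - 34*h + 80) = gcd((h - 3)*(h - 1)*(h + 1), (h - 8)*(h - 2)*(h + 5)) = 1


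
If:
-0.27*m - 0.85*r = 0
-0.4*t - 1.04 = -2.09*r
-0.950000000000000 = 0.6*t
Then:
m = -0.61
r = 0.19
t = -1.58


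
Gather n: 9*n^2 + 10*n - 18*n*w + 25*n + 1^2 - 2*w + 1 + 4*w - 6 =9*n^2 + n*(35 - 18*w) + 2*w - 4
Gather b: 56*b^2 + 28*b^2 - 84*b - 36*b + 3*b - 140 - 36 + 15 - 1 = 84*b^2 - 117*b - 162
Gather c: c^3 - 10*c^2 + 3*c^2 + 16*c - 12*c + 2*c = c^3 - 7*c^2 + 6*c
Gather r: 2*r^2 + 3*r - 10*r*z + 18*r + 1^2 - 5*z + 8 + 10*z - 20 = 2*r^2 + r*(21 - 10*z) + 5*z - 11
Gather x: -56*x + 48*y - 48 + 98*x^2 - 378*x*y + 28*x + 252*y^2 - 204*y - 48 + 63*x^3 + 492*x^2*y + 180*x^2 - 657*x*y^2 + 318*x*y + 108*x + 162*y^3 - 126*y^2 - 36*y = 63*x^3 + x^2*(492*y + 278) + x*(-657*y^2 - 60*y + 80) + 162*y^3 + 126*y^2 - 192*y - 96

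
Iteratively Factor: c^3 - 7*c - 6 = (c + 1)*(c^2 - c - 6) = (c + 1)*(c + 2)*(c - 3)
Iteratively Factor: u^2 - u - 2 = (u + 1)*(u - 2)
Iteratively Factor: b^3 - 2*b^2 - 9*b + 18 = (b + 3)*(b^2 - 5*b + 6) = (b - 3)*(b + 3)*(b - 2)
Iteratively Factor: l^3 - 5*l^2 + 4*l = (l - 1)*(l^2 - 4*l) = (l - 4)*(l - 1)*(l)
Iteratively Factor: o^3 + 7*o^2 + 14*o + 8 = (o + 1)*(o^2 + 6*o + 8) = (o + 1)*(o + 4)*(o + 2)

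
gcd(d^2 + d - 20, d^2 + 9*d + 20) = d + 5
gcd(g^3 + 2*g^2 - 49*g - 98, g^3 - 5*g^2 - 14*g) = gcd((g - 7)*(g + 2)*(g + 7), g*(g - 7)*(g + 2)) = g^2 - 5*g - 14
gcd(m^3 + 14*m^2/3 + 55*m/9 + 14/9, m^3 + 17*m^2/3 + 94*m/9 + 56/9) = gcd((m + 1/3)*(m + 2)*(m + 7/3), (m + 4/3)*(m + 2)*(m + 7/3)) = m^2 + 13*m/3 + 14/3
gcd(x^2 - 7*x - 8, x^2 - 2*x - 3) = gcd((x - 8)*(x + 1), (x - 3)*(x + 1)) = x + 1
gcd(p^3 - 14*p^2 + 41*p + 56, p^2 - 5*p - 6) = p + 1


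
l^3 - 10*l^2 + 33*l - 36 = (l - 4)*(l - 3)^2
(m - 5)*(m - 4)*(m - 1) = m^3 - 10*m^2 + 29*m - 20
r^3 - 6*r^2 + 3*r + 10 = (r - 5)*(r - 2)*(r + 1)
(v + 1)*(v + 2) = v^2 + 3*v + 2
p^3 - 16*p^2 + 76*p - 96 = (p - 8)*(p - 6)*(p - 2)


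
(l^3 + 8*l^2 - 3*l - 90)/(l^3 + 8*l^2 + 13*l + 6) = (l^2 + 2*l - 15)/(l^2 + 2*l + 1)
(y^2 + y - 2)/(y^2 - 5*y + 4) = (y + 2)/(y - 4)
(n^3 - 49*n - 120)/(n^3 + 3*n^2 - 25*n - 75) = (n - 8)/(n - 5)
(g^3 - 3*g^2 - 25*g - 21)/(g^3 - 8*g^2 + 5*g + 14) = (g + 3)/(g - 2)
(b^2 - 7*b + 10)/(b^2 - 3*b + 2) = (b - 5)/(b - 1)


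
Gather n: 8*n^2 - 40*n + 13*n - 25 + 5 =8*n^2 - 27*n - 20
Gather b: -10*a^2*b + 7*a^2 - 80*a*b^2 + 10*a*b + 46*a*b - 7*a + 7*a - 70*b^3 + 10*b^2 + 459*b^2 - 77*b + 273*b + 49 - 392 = 7*a^2 - 70*b^3 + b^2*(469 - 80*a) + b*(-10*a^2 + 56*a + 196) - 343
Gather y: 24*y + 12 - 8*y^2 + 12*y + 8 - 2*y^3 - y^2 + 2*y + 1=-2*y^3 - 9*y^2 + 38*y + 21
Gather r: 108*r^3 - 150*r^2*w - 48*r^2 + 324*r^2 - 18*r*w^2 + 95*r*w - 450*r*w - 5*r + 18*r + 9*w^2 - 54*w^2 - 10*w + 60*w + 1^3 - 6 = 108*r^3 + r^2*(276 - 150*w) + r*(-18*w^2 - 355*w + 13) - 45*w^2 + 50*w - 5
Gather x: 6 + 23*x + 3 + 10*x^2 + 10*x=10*x^2 + 33*x + 9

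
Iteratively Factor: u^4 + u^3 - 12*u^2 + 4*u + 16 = (u + 1)*(u^3 - 12*u + 16) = (u - 2)*(u + 1)*(u^2 + 2*u - 8) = (u - 2)*(u + 1)*(u + 4)*(u - 2)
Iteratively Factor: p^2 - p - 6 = (p - 3)*(p + 2)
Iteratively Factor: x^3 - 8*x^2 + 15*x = (x - 5)*(x^2 - 3*x) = (x - 5)*(x - 3)*(x)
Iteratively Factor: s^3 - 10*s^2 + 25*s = (s - 5)*(s^2 - 5*s) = s*(s - 5)*(s - 5)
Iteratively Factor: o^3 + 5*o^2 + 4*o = (o + 4)*(o^2 + o) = (o + 1)*(o + 4)*(o)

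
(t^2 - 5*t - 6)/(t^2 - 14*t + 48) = (t + 1)/(t - 8)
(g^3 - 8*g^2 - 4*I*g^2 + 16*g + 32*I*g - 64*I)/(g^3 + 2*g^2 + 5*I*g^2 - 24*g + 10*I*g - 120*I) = (g^2 - 4*g*(1 + I) + 16*I)/(g^2 + g*(6 + 5*I) + 30*I)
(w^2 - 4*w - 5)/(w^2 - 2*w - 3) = (w - 5)/(w - 3)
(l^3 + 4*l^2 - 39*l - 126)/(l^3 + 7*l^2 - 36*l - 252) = (l + 3)/(l + 6)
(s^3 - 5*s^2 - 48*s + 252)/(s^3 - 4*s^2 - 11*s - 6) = (s^2 + s - 42)/(s^2 + 2*s + 1)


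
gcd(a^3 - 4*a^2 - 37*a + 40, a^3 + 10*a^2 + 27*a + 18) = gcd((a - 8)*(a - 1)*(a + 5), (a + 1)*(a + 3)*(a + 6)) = 1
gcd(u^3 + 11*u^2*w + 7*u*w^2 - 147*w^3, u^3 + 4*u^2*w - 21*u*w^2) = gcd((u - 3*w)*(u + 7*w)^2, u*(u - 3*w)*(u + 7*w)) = u^2 + 4*u*w - 21*w^2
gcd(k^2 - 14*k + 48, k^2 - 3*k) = 1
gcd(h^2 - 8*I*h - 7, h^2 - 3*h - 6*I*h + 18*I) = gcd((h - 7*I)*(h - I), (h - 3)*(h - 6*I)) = 1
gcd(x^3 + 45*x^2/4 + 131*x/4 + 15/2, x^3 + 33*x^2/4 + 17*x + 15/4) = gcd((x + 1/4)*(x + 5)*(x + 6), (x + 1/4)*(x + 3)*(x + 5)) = x^2 + 21*x/4 + 5/4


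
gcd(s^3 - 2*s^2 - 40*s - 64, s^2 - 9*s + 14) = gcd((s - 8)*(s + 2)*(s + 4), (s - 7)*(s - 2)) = 1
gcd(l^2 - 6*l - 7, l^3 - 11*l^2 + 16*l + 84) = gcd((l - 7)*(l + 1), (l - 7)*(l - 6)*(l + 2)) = l - 7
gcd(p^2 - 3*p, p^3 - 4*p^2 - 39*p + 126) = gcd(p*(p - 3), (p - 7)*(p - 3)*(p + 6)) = p - 3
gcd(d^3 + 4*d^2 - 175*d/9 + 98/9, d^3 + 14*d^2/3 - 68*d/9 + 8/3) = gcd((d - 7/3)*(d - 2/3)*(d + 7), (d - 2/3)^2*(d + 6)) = d - 2/3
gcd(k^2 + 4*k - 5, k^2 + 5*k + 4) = 1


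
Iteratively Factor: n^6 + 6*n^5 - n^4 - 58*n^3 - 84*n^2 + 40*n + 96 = (n - 3)*(n^5 + 9*n^4 + 26*n^3 + 20*n^2 - 24*n - 32) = (n - 3)*(n + 2)*(n^4 + 7*n^3 + 12*n^2 - 4*n - 16) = (n - 3)*(n + 2)^2*(n^3 + 5*n^2 + 2*n - 8) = (n - 3)*(n + 2)^2*(n + 4)*(n^2 + n - 2) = (n - 3)*(n - 1)*(n + 2)^2*(n + 4)*(n + 2)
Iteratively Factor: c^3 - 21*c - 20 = (c - 5)*(c^2 + 5*c + 4) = (c - 5)*(c + 4)*(c + 1)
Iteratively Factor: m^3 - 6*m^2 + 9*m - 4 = (m - 1)*(m^2 - 5*m + 4) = (m - 4)*(m - 1)*(m - 1)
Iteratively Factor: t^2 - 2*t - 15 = (t - 5)*(t + 3)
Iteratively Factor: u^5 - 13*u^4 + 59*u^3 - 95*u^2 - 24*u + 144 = (u - 3)*(u^4 - 10*u^3 + 29*u^2 - 8*u - 48) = (u - 4)*(u - 3)*(u^3 - 6*u^2 + 5*u + 12) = (u - 4)*(u - 3)*(u + 1)*(u^2 - 7*u + 12) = (u - 4)*(u - 3)^2*(u + 1)*(u - 4)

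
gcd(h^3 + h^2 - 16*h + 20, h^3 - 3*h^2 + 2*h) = h - 2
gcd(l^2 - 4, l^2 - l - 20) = 1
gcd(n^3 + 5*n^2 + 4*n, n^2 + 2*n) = n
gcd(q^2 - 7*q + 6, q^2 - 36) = q - 6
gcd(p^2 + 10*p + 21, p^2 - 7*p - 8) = 1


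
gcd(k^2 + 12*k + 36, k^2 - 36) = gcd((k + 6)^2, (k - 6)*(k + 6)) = k + 6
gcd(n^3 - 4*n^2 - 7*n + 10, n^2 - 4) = n + 2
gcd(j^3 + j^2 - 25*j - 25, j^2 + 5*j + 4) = j + 1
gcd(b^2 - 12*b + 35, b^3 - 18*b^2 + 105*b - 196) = b - 7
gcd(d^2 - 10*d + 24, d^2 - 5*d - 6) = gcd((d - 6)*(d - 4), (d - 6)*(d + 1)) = d - 6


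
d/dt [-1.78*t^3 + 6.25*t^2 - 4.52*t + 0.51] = -5.34*t^2 + 12.5*t - 4.52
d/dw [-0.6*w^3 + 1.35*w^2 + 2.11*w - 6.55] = -1.8*w^2 + 2.7*w + 2.11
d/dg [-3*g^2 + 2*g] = 2 - 6*g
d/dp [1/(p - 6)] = -1/(p - 6)^2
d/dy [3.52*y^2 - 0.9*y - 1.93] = 7.04*y - 0.9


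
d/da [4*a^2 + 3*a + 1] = 8*a + 3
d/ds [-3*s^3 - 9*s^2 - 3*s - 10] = -9*s^2 - 18*s - 3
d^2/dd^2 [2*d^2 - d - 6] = 4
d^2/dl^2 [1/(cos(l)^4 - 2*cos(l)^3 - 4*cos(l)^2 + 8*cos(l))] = 2*((1 - cos(2*l))^3 + 3*(1 - cos(2*l))^2/2 - 25*cos(l)/8 - cos(2*l) + 11*cos(3*l)/16 - 9*cos(4*l)/4 - 9*cos(5*l)/16 + 13/4)/((cos(l) - 2)^4*(cos(l) + 2)^3*cos(l)^3)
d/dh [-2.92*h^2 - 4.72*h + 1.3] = -5.84*h - 4.72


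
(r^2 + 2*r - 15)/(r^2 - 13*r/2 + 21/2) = 2*(r + 5)/(2*r - 7)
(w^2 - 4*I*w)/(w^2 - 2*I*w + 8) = w/(w + 2*I)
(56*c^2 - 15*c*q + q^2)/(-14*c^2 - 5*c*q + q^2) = (-8*c + q)/(2*c + q)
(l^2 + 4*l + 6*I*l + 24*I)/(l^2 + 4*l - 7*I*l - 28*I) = (l + 6*I)/(l - 7*I)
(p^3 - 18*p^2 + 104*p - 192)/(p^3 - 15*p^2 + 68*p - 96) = (p - 6)/(p - 3)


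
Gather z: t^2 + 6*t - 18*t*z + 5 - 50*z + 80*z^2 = t^2 + 6*t + 80*z^2 + z*(-18*t - 50) + 5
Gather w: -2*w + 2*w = 0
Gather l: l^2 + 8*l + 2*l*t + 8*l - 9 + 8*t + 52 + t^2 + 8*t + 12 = l^2 + l*(2*t + 16) + t^2 + 16*t + 55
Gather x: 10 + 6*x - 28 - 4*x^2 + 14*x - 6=-4*x^2 + 20*x - 24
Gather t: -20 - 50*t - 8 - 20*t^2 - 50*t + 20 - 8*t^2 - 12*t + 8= -28*t^2 - 112*t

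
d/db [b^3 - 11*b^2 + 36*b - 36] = 3*b^2 - 22*b + 36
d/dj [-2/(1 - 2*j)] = -4/(2*j - 1)^2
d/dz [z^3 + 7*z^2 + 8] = z*(3*z + 14)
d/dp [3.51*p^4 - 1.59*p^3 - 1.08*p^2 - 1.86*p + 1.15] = 14.04*p^3 - 4.77*p^2 - 2.16*p - 1.86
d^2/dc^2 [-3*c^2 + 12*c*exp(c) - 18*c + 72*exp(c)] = 12*c*exp(c) + 96*exp(c) - 6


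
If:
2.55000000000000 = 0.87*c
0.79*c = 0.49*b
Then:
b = 4.73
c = 2.93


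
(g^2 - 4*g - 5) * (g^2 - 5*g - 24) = g^4 - 9*g^3 - 9*g^2 + 121*g + 120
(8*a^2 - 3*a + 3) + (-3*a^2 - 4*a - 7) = 5*a^2 - 7*a - 4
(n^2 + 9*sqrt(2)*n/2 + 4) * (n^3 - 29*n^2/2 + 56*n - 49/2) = n^5 - 29*n^4/2 + 9*sqrt(2)*n^4/2 - 261*sqrt(2)*n^3/4 + 60*n^3 - 165*n^2/2 + 252*sqrt(2)*n^2 - 441*sqrt(2)*n/4 + 224*n - 98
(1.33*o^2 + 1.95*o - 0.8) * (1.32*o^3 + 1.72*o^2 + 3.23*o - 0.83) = 1.7556*o^5 + 4.8616*o^4 + 6.5939*o^3 + 3.8186*o^2 - 4.2025*o + 0.664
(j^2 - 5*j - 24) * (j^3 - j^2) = j^5 - 6*j^4 - 19*j^3 + 24*j^2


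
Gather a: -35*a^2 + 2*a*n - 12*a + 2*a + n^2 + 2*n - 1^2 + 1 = -35*a^2 + a*(2*n - 10) + n^2 + 2*n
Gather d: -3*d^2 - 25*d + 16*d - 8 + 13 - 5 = -3*d^2 - 9*d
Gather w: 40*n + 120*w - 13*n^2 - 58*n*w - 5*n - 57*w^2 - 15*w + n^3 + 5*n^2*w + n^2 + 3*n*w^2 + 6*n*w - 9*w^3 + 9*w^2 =n^3 - 12*n^2 + 35*n - 9*w^3 + w^2*(3*n - 48) + w*(5*n^2 - 52*n + 105)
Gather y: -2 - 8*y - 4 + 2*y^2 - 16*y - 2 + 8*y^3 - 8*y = 8*y^3 + 2*y^2 - 32*y - 8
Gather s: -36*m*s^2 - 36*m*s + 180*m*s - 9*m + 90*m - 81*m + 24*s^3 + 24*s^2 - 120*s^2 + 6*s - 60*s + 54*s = 144*m*s + 24*s^3 + s^2*(-36*m - 96)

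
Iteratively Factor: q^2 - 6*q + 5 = (q - 1)*(q - 5)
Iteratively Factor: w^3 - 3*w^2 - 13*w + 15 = (w - 5)*(w^2 + 2*w - 3) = (w - 5)*(w + 3)*(w - 1)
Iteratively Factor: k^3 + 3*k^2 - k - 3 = (k - 1)*(k^2 + 4*k + 3) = (k - 1)*(k + 3)*(k + 1)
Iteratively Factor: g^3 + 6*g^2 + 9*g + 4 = (g + 4)*(g^2 + 2*g + 1) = (g + 1)*(g + 4)*(g + 1)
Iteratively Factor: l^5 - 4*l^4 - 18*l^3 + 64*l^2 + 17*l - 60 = (l - 5)*(l^4 + l^3 - 13*l^2 - l + 12) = (l - 5)*(l + 4)*(l^3 - 3*l^2 - l + 3) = (l - 5)*(l + 1)*(l + 4)*(l^2 - 4*l + 3) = (l - 5)*(l - 1)*(l + 1)*(l + 4)*(l - 3)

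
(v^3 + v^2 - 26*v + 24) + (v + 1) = v^3 + v^2 - 25*v + 25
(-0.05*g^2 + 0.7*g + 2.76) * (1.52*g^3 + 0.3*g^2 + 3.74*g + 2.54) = -0.076*g^5 + 1.049*g^4 + 4.2182*g^3 + 3.319*g^2 + 12.1004*g + 7.0104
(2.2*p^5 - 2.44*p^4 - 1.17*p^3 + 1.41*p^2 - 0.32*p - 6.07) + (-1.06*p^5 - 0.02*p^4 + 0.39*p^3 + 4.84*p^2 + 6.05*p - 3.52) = 1.14*p^5 - 2.46*p^4 - 0.78*p^3 + 6.25*p^2 + 5.73*p - 9.59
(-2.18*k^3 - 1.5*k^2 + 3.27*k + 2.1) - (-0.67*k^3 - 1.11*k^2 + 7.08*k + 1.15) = -1.51*k^3 - 0.39*k^2 - 3.81*k + 0.95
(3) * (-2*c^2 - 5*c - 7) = -6*c^2 - 15*c - 21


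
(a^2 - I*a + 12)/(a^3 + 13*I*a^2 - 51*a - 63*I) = (a - 4*I)/(a^2 + 10*I*a - 21)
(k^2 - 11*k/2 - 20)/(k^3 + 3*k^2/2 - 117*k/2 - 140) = 1/(k + 7)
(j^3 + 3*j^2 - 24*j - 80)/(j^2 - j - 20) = j + 4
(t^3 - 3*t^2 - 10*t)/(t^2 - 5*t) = t + 2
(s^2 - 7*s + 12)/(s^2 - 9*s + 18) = (s - 4)/(s - 6)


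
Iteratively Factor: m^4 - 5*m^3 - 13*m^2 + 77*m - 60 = (m + 4)*(m^3 - 9*m^2 + 23*m - 15) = (m - 3)*(m + 4)*(m^2 - 6*m + 5) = (m - 5)*(m - 3)*(m + 4)*(m - 1)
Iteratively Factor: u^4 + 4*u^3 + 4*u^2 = (u)*(u^3 + 4*u^2 + 4*u) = u*(u + 2)*(u^2 + 2*u) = u^2*(u + 2)*(u + 2)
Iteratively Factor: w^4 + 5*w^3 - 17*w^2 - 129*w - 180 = (w + 4)*(w^3 + w^2 - 21*w - 45) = (w + 3)*(w + 4)*(w^2 - 2*w - 15) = (w - 5)*(w + 3)*(w + 4)*(w + 3)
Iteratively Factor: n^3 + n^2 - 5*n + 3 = (n - 1)*(n^2 + 2*n - 3) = (n - 1)^2*(n + 3)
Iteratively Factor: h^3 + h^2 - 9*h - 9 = (h + 3)*(h^2 - 2*h - 3) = (h - 3)*(h + 3)*(h + 1)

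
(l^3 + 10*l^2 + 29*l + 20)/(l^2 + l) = l + 9 + 20/l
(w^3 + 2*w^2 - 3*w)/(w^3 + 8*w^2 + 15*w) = (w - 1)/(w + 5)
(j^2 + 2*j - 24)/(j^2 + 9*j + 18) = (j - 4)/(j + 3)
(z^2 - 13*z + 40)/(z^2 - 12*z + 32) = (z - 5)/(z - 4)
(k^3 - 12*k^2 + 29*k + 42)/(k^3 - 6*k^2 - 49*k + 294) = (k + 1)/(k + 7)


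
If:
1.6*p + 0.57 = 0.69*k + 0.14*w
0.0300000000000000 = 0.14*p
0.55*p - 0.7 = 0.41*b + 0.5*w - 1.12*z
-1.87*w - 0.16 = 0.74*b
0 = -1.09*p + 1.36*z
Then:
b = -1.64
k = 1.21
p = 0.21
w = 0.56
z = 0.17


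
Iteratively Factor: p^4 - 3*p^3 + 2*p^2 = (p - 2)*(p^3 - p^2) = p*(p - 2)*(p^2 - p) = p*(p - 2)*(p - 1)*(p)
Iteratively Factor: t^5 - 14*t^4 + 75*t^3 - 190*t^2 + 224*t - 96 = (t - 1)*(t^4 - 13*t^3 + 62*t^2 - 128*t + 96) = (t - 4)*(t - 1)*(t^3 - 9*t^2 + 26*t - 24) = (t - 4)^2*(t - 1)*(t^2 - 5*t + 6) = (t - 4)^2*(t - 2)*(t - 1)*(t - 3)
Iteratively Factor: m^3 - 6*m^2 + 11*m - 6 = (m - 2)*(m^2 - 4*m + 3) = (m - 2)*(m - 1)*(m - 3)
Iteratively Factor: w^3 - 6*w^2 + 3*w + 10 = (w - 2)*(w^2 - 4*w - 5) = (w - 5)*(w - 2)*(w + 1)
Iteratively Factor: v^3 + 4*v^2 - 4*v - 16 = (v + 2)*(v^2 + 2*v - 8) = (v + 2)*(v + 4)*(v - 2)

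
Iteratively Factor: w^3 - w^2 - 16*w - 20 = (w + 2)*(w^2 - 3*w - 10) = (w + 2)^2*(w - 5)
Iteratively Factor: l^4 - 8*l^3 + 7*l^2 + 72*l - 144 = (l - 4)*(l^3 - 4*l^2 - 9*l + 36) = (l - 4)^2*(l^2 - 9) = (l - 4)^2*(l - 3)*(l + 3)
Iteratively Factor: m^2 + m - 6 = (m - 2)*(m + 3)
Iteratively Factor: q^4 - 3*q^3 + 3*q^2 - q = (q)*(q^3 - 3*q^2 + 3*q - 1) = q*(q - 1)*(q^2 - 2*q + 1) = q*(q - 1)^2*(q - 1)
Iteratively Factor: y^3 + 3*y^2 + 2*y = (y + 1)*(y^2 + 2*y) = (y + 1)*(y + 2)*(y)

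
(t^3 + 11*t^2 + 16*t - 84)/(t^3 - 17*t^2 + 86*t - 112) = (t^2 + 13*t + 42)/(t^2 - 15*t + 56)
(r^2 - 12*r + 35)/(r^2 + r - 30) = (r - 7)/(r + 6)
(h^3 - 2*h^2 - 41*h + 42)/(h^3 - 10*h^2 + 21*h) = (h^2 + 5*h - 6)/(h*(h - 3))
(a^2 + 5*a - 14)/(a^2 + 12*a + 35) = (a - 2)/(a + 5)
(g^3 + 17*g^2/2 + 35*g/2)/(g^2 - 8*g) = (2*g^2 + 17*g + 35)/(2*(g - 8))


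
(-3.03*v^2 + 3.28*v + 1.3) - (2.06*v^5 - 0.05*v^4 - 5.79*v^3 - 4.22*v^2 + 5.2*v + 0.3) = -2.06*v^5 + 0.05*v^4 + 5.79*v^3 + 1.19*v^2 - 1.92*v + 1.0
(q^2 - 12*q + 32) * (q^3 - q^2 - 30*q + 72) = q^5 - 13*q^4 + 14*q^3 + 400*q^2 - 1824*q + 2304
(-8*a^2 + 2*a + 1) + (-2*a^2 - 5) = -10*a^2 + 2*a - 4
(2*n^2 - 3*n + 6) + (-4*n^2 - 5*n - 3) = -2*n^2 - 8*n + 3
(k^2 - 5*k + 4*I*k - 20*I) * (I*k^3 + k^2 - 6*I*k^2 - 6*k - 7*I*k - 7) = I*k^5 - 3*k^4 - 11*I*k^4 + 33*k^3 + 27*I*k^3 - 69*k^2 - 9*I*k^2 - 105*k + 92*I*k + 140*I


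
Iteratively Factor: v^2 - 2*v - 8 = (v + 2)*(v - 4)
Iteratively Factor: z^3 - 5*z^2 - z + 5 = (z - 5)*(z^2 - 1) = (z - 5)*(z - 1)*(z + 1)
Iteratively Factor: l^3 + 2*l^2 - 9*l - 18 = (l - 3)*(l^2 + 5*l + 6) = (l - 3)*(l + 2)*(l + 3)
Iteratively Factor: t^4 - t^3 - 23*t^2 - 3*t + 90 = (t + 3)*(t^3 - 4*t^2 - 11*t + 30) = (t - 5)*(t + 3)*(t^2 + t - 6) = (t - 5)*(t - 2)*(t + 3)*(t + 3)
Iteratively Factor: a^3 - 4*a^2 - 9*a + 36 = (a - 3)*(a^2 - a - 12) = (a - 4)*(a - 3)*(a + 3)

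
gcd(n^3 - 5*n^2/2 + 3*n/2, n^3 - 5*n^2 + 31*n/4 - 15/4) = n^2 - 5*n/2 + 3/2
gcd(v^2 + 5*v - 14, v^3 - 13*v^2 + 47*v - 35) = 1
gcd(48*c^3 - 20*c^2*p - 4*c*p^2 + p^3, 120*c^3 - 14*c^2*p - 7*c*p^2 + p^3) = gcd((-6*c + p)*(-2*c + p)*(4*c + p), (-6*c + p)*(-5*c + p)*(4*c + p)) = -24*c^2 - 2*c*p + p^2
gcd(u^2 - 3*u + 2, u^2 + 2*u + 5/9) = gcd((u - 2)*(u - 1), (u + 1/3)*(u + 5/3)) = 1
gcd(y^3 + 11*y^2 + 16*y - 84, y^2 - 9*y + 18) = 1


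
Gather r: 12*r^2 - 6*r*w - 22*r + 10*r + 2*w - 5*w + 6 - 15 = 12*r^2 + r*(-6*w - 12) - 3*w - 9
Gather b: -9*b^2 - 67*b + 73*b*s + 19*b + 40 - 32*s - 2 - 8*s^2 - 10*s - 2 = -9*b^2 + b*(73*s - 48) - 8*s^2 - 42*s + 36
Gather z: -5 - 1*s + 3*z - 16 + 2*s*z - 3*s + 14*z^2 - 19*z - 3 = -4*s + 14*z^2 + z*(2*s - 16) - 24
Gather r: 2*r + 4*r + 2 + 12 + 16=6*r + 30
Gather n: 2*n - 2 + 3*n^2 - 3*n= 3*n^2 - n - 2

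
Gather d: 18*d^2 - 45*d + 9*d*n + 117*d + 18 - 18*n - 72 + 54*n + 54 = 18*d^2 + d*(9*n + 72) + 36*n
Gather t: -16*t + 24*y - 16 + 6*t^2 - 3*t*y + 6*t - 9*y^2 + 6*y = 6*t^2 + t*(-3*y - 10) - 9*y^2 + 30*y - 16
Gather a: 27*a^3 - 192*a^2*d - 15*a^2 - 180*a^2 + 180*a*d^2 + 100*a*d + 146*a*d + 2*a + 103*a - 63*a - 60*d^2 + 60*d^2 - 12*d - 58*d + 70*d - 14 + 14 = 27*a^3 + a^2*(-192*d - 195) + a*(180*d^2 + 246*d + 42)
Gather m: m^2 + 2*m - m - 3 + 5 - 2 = m^2 + m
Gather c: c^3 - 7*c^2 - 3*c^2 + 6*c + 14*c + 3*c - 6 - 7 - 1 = c^3 - 10*c^2 + 23*c - 14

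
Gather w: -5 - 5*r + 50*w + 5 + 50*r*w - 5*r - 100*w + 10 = -10*r + w*(50*r - 50) + 10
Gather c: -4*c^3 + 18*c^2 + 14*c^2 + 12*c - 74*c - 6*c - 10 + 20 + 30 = -4*c^3 + 32*c^2 - 68*c + 40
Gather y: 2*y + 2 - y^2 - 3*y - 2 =-y^2 - y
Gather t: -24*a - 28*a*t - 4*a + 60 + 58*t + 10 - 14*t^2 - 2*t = -28*a - 14*t^2 + t*(56 - 28*a) + 70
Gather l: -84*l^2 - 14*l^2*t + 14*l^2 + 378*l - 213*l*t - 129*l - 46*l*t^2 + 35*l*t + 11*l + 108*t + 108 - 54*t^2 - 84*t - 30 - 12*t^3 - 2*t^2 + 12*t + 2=l^2*(-14*t - 70) + l*(-46*t^2 - 178*t + 260) - 12*t^3 - 56*t^2 + 36*t + 80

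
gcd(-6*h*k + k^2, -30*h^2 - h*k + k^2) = 6*h - k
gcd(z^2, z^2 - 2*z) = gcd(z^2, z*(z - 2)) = z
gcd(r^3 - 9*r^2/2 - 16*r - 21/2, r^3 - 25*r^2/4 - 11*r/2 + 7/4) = r^2 - 6*r - 7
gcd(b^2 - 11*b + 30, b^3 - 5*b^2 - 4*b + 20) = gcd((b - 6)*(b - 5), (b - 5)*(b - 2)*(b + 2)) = b - 5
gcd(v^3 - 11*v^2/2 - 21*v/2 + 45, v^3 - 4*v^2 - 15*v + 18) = v^2 - 3*v - 18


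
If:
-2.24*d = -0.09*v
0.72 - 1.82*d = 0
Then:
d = 0.40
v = 9.85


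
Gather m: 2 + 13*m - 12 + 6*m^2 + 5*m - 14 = 6*m^2 + 18*m - 24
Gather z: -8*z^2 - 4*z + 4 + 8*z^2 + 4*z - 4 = 0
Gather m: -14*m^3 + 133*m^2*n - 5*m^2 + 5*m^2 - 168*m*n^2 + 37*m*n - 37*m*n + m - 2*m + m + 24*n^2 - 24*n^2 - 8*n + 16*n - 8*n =-14*m^3 + 133*m^2*n - 168*m*n^2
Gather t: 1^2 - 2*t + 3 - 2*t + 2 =6 - 4*t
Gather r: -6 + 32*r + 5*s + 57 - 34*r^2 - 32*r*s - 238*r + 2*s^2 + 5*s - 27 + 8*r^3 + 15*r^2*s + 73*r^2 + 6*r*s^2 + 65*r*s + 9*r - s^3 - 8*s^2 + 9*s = 8*r^3 + r^2*(15*s + 39) + r*(6*s^2 + 33*s - 197) - s^3 - 6*s^2 + 19*s + 24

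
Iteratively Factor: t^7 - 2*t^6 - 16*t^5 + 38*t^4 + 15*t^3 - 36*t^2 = (t)*(t^6 - 2*t^5 - 16*t^4 + 38*t^3 + 15*t^2 - 36*t) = t*(t - 3)*(t^5 + t^4 - 13*t^3 - t^2 + 12*t) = t*(t - 3)^2*(t^4 + 4*t^3 - t^2 - 4*t) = t*(t - 3)^2*(t + 1)*(t^3 + 3*t^2 - 4*t) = t^2*(t - 3)^2*(t + 1)*(t^2 + 3*t - 4) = t^2*(t - 3)^2*(t + 1)*(t + 4)*(t - 1)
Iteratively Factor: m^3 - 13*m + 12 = (m + 4)*(m^2 - 4*m + 3) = (m - 1)*(m + 4)*(m - 3)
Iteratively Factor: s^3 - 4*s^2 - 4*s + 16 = (s - 4)*(s^2 - 4) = (s - 4)*(s + 2)*(s - 2)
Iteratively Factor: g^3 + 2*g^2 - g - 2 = (g + 1)*(g^2 + g - 2) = (g + 1)*(g + 2)*(g - 1)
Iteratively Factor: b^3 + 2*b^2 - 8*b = (b - 2)*(b^2 + 4*b) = (b - 2)*(b + 4)*(b)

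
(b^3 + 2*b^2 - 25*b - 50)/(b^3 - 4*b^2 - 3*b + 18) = (b^2 - 25)/(b^2 - 6*b + 9)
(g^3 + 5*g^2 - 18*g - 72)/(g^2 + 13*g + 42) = (g^2 - g - 12)/(g + 7)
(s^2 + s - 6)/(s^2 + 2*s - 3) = (s - 2)/(s - 1)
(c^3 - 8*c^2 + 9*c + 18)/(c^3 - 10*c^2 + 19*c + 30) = (c - 3)/(c - 5)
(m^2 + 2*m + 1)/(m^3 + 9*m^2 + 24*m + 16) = (m + 1)/(m^2 + 8*m + 16)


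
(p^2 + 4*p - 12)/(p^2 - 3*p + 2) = (p + 6)/(p - 1)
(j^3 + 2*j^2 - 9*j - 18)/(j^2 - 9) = j + 2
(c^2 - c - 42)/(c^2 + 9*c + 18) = (c - 7)/(c + 3)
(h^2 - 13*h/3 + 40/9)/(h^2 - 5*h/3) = (h - 8/3)/h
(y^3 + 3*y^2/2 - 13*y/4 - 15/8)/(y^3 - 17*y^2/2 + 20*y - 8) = (8*y^3 + 12*y^2 - 26*y - 15)/(4*(2*y^3 - 17*y^2 + 40*y - 16))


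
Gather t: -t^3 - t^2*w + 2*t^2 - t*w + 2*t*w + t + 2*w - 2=-t^3 + t^2*(2 - w) + t*(w + 1) + 2*w - 2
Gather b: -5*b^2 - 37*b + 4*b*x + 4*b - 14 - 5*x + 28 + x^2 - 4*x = -5*b^2 + b*(4*x - 33) + x^2 - 9*x + 14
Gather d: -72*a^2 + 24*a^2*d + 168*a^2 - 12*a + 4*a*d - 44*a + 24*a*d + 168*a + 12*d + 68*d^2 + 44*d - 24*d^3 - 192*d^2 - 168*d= 96*a^2 + 112*a - 24*d^3 - 124*d^2 + d*(24*a^2 + 28*a - 112)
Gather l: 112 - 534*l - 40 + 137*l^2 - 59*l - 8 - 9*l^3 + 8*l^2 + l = -9*l^3 + 145*l^2 - 592*l + 64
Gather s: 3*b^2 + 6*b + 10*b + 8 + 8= 3*b^2 + 16*b + 16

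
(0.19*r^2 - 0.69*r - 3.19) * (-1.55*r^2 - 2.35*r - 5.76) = -0.2945*r^4 + 0.623*r^3 + 5.4716*r^2 + 11.4709*r + 18.3744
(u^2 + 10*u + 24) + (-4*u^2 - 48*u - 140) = -3*u^2 - 38*u - 116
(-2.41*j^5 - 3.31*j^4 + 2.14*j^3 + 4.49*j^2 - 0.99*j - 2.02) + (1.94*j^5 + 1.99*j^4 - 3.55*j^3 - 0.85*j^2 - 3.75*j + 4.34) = -0.47*j^5 - 1.32*j^4 - 1.41*j^3 + 3.64*j^2 - 4.74*j + 2.32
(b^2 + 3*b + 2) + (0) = b^2 + 3*b + 2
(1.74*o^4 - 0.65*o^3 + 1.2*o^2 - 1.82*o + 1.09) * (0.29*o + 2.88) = 0.5046*o^5 + 4.8227*o^4 - 1.524*o^3 + 2.9282*o^2 - 4.9255*o + 3.1392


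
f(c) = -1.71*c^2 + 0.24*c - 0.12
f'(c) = 0.24 - 3.42*c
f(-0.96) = -1.93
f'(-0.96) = 3.52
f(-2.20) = -8.92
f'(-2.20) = 7.76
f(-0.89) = -1.69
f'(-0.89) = 3.28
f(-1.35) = -3.56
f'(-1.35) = 4.86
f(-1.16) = -2.70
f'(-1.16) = 4.21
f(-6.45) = -72.81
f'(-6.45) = 22.30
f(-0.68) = -1.07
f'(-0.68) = 2.57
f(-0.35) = -0.41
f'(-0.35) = 1.44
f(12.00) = -243.48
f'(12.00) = -40.80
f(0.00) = -0.12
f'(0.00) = 0.24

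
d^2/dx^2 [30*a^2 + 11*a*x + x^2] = 2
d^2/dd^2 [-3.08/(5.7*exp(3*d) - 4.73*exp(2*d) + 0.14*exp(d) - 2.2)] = (-3.08*(17.1*exp(2*d) - 9.46*exp(d) + 0.14)*(34.2*exp(2*d) - 18.92*exp(d) + 0.28)*exp(d) + (158.004*exp(2*d) - 58.2736*exp(d) + 0.4312)*(5.7*exp(3*d) - 4.73*exp(2*d) + 0.14*exp(d) - 2.2))*exp(d)/(5.7*exp(3*d) - 4.73*exp(2*d) + 0.14*exp(d) - 2.2)^3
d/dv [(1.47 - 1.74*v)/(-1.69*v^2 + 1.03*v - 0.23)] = (-2.9406*v^2 + 4.9686*v - 1.1139)/(2.8561*v^4 - 3.4814*v^3 + 1.8383*v^2 - 0.4738*v + 0.0529)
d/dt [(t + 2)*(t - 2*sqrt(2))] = 2*t - 2*sqrt(2) + 2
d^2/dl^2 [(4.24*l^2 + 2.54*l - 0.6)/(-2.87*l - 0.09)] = 11.127756/(23.639903*l^3 + 2.223963*l^2 + 0.069741*l + 0.000729)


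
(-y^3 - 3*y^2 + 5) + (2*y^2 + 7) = -y^3 - y^2 + 12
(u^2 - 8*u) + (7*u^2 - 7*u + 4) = 8*u^2 - 15*u + 4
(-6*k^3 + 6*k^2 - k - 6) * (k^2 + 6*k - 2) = -6*k^5 - 30*k^4 + 47*k^3 - 24*k^2 - 34*k + 12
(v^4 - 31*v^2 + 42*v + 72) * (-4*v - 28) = -4*v^5 - 28*v^4 + 124*v^3 + 700*v^2 - 1464*v - 2016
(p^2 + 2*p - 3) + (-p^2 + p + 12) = 3*p + 9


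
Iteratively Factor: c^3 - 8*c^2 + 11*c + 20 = (c + 1)*(c^2 - 9*c + 20) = (c - 4)*(c + 1)*(c - 5)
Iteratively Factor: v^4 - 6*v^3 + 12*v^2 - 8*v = (v - 2)*(v^3 - 4*v^2 + 4*v) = v*(v - 2)*(v^2 - 4*v + 4) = v*(v - 2)^2*(v - 2)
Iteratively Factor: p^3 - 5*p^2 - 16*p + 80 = (p - 5)*(p^2 - 16) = (p - 5)*(p + 4)*(p - 4)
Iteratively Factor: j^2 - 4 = (j - 2)*(j + 2)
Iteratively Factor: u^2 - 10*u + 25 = (u - 5)*(u - 5)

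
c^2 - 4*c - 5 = (c - 5)*(c + 1)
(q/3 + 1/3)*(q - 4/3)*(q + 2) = q^3/3 + 5*q^2/9 - 2*q/3 - 8/9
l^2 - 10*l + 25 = (l - 5)^2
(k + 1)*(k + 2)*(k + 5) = k^3 + 8*k^2 + 17*k + 10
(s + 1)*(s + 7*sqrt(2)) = s^2 + s + 7*sqrt(2)*s + 7*sqrt(2)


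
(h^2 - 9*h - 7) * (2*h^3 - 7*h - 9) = 2*h^5 - 18*h^4 - 21*h^3 + 54*h^2 + 130*h + 63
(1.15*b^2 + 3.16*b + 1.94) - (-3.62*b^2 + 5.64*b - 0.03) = 4.77*b^2 - 2.48*b + 1.97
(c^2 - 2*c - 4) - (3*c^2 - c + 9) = -2*c^2 - c - 13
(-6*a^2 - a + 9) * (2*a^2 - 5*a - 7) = -12*a^4 + 28*a^3 + 65*a^2 - 38*a - 63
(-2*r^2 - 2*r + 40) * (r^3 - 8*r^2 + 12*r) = -2*r^5 + 14*r^4 + 32*r^3 - 344*r^2 + 480*r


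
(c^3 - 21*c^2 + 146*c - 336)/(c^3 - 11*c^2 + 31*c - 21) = (c^2 - 14*c + 48)/(c^2 - 4*c + 3)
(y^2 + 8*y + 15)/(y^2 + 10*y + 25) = (y + 3)/(y + 5)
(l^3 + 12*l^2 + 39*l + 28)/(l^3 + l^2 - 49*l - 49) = (l + 4)/(l - 7)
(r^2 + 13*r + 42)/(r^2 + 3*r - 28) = (r + 6)/(r - 4)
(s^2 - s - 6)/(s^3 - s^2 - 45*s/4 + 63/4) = 4*(s + 2)/(4*s^2 + 8*s - 21)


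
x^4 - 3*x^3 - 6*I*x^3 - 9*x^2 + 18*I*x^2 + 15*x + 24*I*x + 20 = (x - 4)*(x + 1)*(x - 5*I)*(x - I)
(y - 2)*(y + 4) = y^2 + 2*y - 8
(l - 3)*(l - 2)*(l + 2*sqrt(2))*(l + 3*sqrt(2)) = l^4 - 5*l^3 + 5*sqrt(2)*l^3 - 25*sqrt(2)*l^2 + 18*l^2 - 60*l + 30*sqrt(2)*l + 72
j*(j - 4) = j^2 - 4*j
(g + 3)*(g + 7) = g^2 + 10*g + 21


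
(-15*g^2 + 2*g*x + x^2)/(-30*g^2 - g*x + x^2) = (-3*g + x)/(-6*g + x)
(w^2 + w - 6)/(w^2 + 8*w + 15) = (w - 2)/(w + 5)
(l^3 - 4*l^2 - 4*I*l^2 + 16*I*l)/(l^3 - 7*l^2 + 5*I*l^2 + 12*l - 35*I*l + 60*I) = l*(l - 4*I)/(l^2 + l*(-3 + 5*I) - 15*I)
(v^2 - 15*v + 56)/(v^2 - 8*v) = (v - 7)/v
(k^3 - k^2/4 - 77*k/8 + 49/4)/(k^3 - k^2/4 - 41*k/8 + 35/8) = (2*k^2 + 3*k - 14)/(2*k^2 + 3*k - 5)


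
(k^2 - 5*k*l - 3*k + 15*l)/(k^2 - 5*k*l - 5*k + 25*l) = (k - 3)/(k - 5)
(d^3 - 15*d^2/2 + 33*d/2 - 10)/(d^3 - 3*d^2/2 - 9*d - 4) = (2*d^2 - 7*d + 5)/(2*d^2 + 5*d + 2)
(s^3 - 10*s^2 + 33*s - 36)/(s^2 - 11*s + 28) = (s^2 - 6*s + 9)/(s - 7)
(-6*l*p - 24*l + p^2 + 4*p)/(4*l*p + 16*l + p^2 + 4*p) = (-6*l + p)/(4*l + p)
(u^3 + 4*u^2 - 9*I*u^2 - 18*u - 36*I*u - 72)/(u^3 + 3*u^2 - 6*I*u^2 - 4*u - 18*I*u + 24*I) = (u - 3*I)/(u - 1)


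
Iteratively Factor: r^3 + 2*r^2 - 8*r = (r - 2)*(r^2 + 4*r) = (r - 2)*(r + 4)*(r)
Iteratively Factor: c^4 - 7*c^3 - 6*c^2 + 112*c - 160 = (c - 4)*(c^3 - 3*c^2 - 18*c + 40) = (c - 5)*(c - 4)*(c^2 + 2*c - 8) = (c - 5)*(c - 4)*(c + 4)*(c - 2)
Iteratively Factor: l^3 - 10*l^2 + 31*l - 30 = (l - 3)*(l^2 - 7*l + 10) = (l - 5)*(l - 3)*(l - 2)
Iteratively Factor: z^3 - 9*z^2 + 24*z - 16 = (z - 1)*(z^2 - 8*z + 16) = (z - 4)*(z - 1)*(z - 4)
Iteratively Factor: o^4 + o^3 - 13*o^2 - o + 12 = (o + 1)*(o^3 - 13*o + 12) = (o + 1)*(o + 4)*(o^2 - 4*o + 3) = (o - 1)*(o + 1)*(o + 4)*(o - 3)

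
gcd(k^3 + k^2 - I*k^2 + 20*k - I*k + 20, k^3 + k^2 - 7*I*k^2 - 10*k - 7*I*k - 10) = k^2 + k*(1 - 5*I) - 5*I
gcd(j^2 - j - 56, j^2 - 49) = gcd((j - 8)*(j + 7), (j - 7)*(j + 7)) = j + 7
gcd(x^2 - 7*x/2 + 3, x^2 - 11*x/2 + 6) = x - 3/2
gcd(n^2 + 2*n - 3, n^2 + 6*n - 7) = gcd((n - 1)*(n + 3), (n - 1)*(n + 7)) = n - 1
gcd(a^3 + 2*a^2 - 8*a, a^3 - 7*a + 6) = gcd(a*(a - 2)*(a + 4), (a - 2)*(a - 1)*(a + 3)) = a - 2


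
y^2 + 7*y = y*(y + 7)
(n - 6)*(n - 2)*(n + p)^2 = n^4 + 2*n^3*p - 8*n^3 + n^2*p^2 - 16*n^2*p + 12*n^2 - 8*n*p^2 + 24*n*p + 12*p^2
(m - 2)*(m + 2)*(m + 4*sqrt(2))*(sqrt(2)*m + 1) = sqrt(2)*m^4 + 9*m^3 - 36*m - 16*sqrt(2)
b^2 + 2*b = b*(b + 2)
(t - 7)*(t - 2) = t^2 - 9*t + 14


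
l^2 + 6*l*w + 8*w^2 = (l + 2*w)*(l + 4*w)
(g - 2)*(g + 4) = g^2 + 2*g - 8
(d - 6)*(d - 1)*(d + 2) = d^3 - 5*d^2 - 8*d + 12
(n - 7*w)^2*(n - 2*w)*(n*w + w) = n^4*w - 16*n^3*w^2 + n^3*w + 77*n^2*w^3 - 16*n^2*w^2 - 98*n*w^4 + 77*n*w^3 - 98*w^4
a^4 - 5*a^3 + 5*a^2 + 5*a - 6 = (a - 3)*(a - 2)*(a - 1)*(a + 1)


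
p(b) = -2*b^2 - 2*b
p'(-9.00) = 34.00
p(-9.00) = -144.00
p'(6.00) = -26.00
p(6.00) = -84.00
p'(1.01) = -6.04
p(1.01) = -4.06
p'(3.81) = -17.24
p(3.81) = -36.65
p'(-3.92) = 13.68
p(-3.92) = -22.89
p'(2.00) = -10.00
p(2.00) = -12.00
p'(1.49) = -7.96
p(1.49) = -7.42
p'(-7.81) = 29.24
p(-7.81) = -106.37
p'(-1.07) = 2.28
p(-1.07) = -0.15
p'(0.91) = -5.64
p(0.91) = -3.48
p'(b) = -4*b - 2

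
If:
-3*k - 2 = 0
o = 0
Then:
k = -2/3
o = 0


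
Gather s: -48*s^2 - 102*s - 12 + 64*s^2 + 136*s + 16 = 16*s^2 + 34*s + 4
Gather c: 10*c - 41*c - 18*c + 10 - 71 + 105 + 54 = 98 - 49*c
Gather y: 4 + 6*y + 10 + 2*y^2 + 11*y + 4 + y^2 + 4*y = 3*y^2 + 21*y + 18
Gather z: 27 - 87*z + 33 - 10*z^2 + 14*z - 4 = -10*z^2 - 73*z + 56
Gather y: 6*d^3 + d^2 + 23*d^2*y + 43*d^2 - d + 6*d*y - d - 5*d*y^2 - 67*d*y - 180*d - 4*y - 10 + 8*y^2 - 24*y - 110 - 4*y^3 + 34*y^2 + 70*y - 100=6*d^3 + 44*d^2 - 182*d - 4*y^3 + y^2*(42 - 5*d) + y*(23*d^2 - 61*d + 42) - 220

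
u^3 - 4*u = u*(u - 2)*(u + 2)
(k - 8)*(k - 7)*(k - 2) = k^3 - 17*k^2 + 86*k - 112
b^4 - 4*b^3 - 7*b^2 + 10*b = b*(b - 5)*(b - 1)*(b + 2)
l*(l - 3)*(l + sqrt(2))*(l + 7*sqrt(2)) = l^4 - 3*l^3 + 8*sqrt(2)*l^3 - 24*sqrt(2)*l^2 + 14*l^2 - 42*l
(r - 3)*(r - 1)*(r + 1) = r^3 - 3*r^2 - r + 3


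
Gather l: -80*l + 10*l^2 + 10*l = 10*l^2 - 70*l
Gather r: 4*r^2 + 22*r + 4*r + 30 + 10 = 4*r^2 + 26*r + 40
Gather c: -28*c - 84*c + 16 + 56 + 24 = 96 - 112*c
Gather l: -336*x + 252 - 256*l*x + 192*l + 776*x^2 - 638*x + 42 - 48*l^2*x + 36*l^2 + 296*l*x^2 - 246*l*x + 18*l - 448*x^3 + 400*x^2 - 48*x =l^2*(36 - 48*x) + l*(296*x^2 - 502*x + 210) - 448*x^3 + 1176*x^2 - 1022*x + 294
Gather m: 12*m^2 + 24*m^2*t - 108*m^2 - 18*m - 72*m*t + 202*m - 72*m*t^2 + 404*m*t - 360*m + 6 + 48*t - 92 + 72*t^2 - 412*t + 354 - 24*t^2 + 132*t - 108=m^2*(24*t - 96) + m*(-72*t^2 + 332*t - 176) + 48*t^2 - 232*t + 160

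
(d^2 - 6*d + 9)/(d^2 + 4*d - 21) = (d - 3)/(d + 7)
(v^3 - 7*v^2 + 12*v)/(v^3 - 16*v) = (v - 3)/(v + 4)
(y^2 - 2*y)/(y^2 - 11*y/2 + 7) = 2*y/(2*y - 7)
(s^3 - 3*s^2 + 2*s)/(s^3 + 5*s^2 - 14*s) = (s - 1)/(s + 7)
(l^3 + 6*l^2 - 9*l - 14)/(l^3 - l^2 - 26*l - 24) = (l^2 + 5*l - 14)/(l^2 - 2*l - 24)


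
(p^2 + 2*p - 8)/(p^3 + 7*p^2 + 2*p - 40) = 1/(p + 5)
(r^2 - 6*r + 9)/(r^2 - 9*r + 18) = (r - 3)/(r - 6)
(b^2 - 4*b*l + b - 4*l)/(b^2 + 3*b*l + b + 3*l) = (b - 4*l)/(b + 3*l)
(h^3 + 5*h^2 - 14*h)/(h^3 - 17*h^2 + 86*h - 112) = h*(h + 7)/(h^2 - 15*h + 56)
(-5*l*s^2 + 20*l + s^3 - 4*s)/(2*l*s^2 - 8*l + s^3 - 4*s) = (-5*l + s)/(2*l + s)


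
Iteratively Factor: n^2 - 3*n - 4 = (n - 4)*(n + 1)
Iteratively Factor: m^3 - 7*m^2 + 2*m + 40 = (m - 5)*(m^2 - 2*m - 8) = (m - 5)*(m + 2)*(m - 4)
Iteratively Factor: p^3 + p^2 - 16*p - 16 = (p - 4)*(p^2 + 5*p + 4) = (p - 4)*(p + 1)*(p + 4)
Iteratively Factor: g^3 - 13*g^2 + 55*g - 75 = (g - 5)*(g^2 - 8*g + 15) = (g - 5)^2*(g - 3)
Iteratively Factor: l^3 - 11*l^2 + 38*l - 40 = (l - 2)*(l^2 - 9*l + 20) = (l - 5)*(l - 2)*(l - 4)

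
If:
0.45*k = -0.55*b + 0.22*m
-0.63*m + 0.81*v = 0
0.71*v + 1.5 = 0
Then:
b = -0.818181818181818*k - 1.08651911468813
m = -2.72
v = -2.11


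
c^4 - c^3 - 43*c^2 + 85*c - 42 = (c - 6)*(c - 1)^2*(c + 7)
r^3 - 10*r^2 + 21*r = r*(r - 7)*(r - 3)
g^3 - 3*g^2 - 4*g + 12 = (g - 3)*(g - 2)*(g + 2)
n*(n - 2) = n^2 - 2*n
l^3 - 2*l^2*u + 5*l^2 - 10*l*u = l*(l + 5)*(l - 2*u)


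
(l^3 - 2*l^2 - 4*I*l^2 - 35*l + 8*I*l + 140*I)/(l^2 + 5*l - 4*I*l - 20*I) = l - 7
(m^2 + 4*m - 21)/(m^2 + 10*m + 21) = (m - 3)/(m + 3)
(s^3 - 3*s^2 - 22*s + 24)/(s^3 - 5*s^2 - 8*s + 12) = (s + 4)/(s + 2)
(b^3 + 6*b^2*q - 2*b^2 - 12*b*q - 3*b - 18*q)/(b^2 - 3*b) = b + 6*q + 1 + 6*q/b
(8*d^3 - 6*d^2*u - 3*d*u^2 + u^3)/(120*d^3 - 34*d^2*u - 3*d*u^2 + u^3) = (-2*d^2 + d*u + u^2)/(-30*d^2 + d*u + u^2)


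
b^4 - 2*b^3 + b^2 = b^2*(b - 1)^2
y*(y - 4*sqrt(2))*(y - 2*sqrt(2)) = y^3 - 6*sqrt(2)*y^2 + 16*y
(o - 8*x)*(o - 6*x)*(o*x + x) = o^3*x - 14*o^2*x^2 + o^2*x + 48*o*x^3 - 14*o*x^2 + 48*x^3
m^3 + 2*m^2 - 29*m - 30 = (m - 5)*(m + 1)*(m + 6)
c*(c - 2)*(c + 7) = c^3 + 5*c^2 - 14*c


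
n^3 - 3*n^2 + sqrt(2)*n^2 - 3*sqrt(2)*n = n*(n - 3)*(n + sqrt(2))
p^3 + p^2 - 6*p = p*(p - 2)*(p + 3)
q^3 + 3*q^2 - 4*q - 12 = (q - 2)*(q + 2)*(q + 3)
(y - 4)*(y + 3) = y^2 - y - 12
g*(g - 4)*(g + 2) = g^3 - 2*g^2 - 8*g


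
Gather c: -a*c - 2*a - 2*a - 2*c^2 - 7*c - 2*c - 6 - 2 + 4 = -4*a - 2*c^2 + c*(-a - 9) - 4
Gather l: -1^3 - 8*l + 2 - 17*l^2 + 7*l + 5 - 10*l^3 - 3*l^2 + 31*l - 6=-10*l^3 - 20*l^2 + 30*l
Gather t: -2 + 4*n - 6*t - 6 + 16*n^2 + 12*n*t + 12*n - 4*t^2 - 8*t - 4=16*n^2 + 16*n - 4*t^2 + t*(12*n - 14) - 12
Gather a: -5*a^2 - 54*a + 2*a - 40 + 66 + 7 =-5*a^2 - 52*a + 33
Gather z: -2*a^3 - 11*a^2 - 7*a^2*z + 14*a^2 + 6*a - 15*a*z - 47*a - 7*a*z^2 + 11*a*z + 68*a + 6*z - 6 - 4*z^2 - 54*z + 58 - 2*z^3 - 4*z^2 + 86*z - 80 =-2*a^3 + 3*a^2 + 27*a - 2*z^3 + z^2*(-7*a - 8) + z*(-7*a^2 - 4*a + 38) - 28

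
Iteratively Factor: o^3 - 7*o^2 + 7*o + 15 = (o - 3)*(o^2 - 4*o - 5) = (o - 5)*(o - 3)*(o + 1)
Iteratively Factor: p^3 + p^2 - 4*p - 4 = (p + 2)*(p^2 - p - 2) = (p + 1)*(p + 2)*(p - 2)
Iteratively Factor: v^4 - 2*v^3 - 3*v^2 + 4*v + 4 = (v + 1)*(v^3 - 3*v^2 + 4) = (v - 2)*(v + 1)*(v^2 - v - 2) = (v - 2)^2*(v + 1)*(v + 1)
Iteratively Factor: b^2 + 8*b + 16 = (b + 4)*(b + 4)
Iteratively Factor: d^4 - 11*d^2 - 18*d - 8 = (d - 4)*(d^3 + 4*d^2 + 5*d + 2) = (d - 4)*(d + 1)*(d^2 + 3*d + 2) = (d - 4)*(d + 1)^2*(d + 2)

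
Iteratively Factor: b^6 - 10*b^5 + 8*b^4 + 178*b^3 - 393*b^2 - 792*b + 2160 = (b - 4)*(b^5 - 6*b^4 - 16*b^3 + 114*b^2 + 63*b - 540) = (b - 4)*(b + 3)*(b^4 - 9*b^3 + 11*b^2 + 81*b - 180) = (b - 4)^2*(b + 3)*(b^3 - 5*b^2 - 9*b + 45) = (b - 5)*(b - 4)^2*(b + 3)*(b^2 - 9) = (b - 5)*(b - 4)^2*(b + 3)^2*(b - 3)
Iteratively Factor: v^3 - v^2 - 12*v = (v)*(v^2 - v - 12) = v*(v + 3)*(v - 4)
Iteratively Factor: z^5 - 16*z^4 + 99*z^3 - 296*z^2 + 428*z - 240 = (z - 2)*(z^4 - 14*z^3 + 71*z^2 - 154*z + 120) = (z - 5)*(z - 2)*(z^3 - 9*z^2 + 26*z - 24) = (z - 5)*(z - 3)*(z - 2)*(z^2 - 6*z + 8) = (z - 5)*(z - 4)*(z - 3)*(z - 2)*(z - 2)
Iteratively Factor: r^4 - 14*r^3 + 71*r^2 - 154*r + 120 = (r - 5)*(r^3 - 9*r^2 + 26*r - 24) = (r - 5)*(r - 3)*(r^2 - 6*r + 8) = (r - 5)*(r - 4)*(r - 3)*(r - 2)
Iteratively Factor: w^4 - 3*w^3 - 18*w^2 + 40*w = (w + 4)*(w^3 - 7*w^2 + 10*w) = w*(w + 4)*(w^2 - 7*w + 10) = w*(w - 5)*(w + 4)*(w - 2)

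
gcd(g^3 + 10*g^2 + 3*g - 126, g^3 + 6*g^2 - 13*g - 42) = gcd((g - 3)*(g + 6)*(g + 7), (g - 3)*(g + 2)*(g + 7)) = g^2 + 4*g - 21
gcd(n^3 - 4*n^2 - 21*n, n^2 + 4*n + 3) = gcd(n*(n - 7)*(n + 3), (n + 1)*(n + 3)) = n + 3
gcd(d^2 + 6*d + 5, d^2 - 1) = d + 1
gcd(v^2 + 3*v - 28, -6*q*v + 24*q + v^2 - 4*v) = v - 4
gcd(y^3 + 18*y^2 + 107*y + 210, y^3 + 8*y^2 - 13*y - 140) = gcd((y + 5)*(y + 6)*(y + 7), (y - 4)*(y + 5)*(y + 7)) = y^2 + 12*y + 35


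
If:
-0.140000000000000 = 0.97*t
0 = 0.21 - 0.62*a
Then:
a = 0.34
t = -0.14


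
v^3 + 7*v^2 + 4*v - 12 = (v - 1)*(v + 2)*(v + 6)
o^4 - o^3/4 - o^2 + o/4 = o*(o - 1)*(o - 1/4)*(o + 1)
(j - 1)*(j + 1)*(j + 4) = j^3 + 4*j^2 - j - 4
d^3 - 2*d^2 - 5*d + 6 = (d - 3)*(d - 1)*(d + 2)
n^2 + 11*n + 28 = (n + 4)*(n + 7)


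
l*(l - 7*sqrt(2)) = l^2 - 7*sqrt(2)*l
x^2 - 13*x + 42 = (x - 7)*(x - 6)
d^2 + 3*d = d*(d + 3)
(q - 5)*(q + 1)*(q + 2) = q^3 - 2*q^2 - 13*q - 10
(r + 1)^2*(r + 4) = r^3 + 6*r^2 + 9*r + 4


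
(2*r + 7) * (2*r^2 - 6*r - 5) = 4*r^3 + 2*r^2 - 52*r - 35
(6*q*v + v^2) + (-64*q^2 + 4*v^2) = -64*q^2 + 6*q*v + 5*v^2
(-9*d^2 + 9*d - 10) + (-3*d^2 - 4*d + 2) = -12*d^2 + 5*d - 8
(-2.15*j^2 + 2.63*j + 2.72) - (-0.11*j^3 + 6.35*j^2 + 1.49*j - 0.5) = 0.11*j^3 - 8.5*j^2 + 1.14*j + 3.22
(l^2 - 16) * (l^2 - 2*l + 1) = l^4 - 2*l^3 - 15*l^2 + 32*l - 16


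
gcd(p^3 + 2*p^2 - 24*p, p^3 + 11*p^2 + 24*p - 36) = p + 6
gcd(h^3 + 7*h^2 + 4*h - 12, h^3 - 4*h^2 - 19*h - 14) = h + 2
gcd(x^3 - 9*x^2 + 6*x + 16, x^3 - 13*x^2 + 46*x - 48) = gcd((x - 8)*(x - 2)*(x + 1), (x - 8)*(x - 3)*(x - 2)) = x^2 - 10*x + 16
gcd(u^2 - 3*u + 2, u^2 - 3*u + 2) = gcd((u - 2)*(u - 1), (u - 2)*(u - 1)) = u^2 - 3*u + 2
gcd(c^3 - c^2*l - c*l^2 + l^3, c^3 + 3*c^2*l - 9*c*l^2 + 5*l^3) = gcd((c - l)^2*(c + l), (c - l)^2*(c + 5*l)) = c^2 - 2*c*l + l^2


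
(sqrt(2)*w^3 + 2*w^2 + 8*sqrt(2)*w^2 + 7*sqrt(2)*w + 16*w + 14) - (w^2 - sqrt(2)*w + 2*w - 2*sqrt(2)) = sqrt(2)*w^3 + w^2 + 8*sqrt(2)*w^2 + 8*sqrt(2)*w + 14*w + 2*sqrt(2) + 14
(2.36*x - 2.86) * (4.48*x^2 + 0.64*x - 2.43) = 10.5728*x^3 - 11.3024*x^2 - 7.5652*x + 6.9498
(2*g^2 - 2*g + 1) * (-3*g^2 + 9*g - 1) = -6*g^4 + 24*g^3 - 23*g^2 + 11*g - 1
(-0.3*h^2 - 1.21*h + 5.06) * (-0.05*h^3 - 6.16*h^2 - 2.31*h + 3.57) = 0.015*h^5 + 1.9085*h^4 + 7.8936*h^3 - 29.4455*h^2 - 16.0083*h + 18.0642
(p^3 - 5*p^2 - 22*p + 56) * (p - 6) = p^4 - 11*p^3 + 8*p^2 + 188*p - 336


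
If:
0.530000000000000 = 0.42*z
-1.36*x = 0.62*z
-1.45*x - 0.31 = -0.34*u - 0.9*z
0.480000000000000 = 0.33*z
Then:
No Solution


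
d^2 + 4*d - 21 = (d - 3)*(d + 7)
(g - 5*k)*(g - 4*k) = g^2 - 9*g*k + 20*k^2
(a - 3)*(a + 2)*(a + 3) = a^3 + 2*a^2 - 9*a - 18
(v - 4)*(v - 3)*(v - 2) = v^3 - 9*v^2 + 26*v - 24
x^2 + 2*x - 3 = (x - 1)*(x + 3)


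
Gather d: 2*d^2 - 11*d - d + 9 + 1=2*d^2 - 12*d + 10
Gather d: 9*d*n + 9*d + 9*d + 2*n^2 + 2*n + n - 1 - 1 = d*(9*n + 18) + 2*n^2 + 3*n - 2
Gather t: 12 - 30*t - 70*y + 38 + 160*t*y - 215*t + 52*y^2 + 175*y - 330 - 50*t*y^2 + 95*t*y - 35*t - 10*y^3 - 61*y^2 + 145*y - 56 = t*(-50*y^2 + 255*y - 280) - 10*y^3 - 9*y^2 + 250*y - 336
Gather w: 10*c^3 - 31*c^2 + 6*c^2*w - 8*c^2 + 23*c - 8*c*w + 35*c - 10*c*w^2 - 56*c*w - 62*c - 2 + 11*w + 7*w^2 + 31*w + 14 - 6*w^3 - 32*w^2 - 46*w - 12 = 10*c^3 - 39*c^2 - 4*c - 6*w^3 + w^2*(-10*c - 25) + w*(6*c^2 - 64*c - 4)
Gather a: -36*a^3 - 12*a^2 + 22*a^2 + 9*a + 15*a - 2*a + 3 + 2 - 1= -36*a^3 + 10*a^2 + 22*a + 4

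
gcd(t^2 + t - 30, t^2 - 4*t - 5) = t - 5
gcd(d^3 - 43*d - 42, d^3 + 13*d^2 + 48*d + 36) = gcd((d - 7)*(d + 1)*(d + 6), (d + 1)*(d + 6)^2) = d^2 + 7*d + 6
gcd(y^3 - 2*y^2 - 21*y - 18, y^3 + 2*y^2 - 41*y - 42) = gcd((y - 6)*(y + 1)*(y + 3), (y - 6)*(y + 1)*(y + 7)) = y^2 - 5*y - 6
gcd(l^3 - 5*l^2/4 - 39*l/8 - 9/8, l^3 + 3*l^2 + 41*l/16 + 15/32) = l^2 + 7*l/4 + 3/8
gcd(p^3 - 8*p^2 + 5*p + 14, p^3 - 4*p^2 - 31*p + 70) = p^2 - 9*p + 14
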